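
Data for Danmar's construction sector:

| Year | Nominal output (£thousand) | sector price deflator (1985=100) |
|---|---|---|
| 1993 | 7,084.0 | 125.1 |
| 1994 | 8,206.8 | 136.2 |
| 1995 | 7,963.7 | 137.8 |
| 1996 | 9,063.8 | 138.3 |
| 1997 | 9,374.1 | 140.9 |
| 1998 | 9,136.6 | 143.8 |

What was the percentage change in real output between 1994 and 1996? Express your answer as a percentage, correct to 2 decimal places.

Real output 1994 = 8206.8/1.362 = 6025.55.
Real output 1996 = 9063.8/1.383 = 6553.72.
Change = 6553.72/6025.55 − 1 = 0.0877.

8.77%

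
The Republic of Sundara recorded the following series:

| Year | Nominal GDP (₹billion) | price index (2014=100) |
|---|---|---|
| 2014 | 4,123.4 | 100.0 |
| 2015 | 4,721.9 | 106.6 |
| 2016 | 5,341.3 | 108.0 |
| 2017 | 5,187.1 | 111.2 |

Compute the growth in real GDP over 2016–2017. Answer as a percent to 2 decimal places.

-5.68%

Real GDP 2016 = 5341.3/1.080 = 4945.65.
Real GDP 2017 = 5187.1/1.112 = 4664.66.
Change = 4664.66/4945.65 − 1 = -0.0568.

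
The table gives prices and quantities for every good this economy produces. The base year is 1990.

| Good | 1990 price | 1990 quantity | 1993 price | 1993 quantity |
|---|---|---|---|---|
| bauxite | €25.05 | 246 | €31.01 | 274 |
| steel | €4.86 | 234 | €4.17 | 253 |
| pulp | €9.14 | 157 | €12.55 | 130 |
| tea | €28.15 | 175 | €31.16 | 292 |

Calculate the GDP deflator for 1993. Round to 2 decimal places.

Nominal GDP 1993 = 31.01·274 + 4.17·253 + 12.55·130 + 31.16·292 = 20281.97.
Real GDP 1993 (at 1990 prices) = 25.05·274 + 4.86·253 + 9.14·130 + 28.15·292 = 17501.28.
Deflator = Nominal/Real × 100 = 20281.97/17501.28 × 100 = 115.888.

115.89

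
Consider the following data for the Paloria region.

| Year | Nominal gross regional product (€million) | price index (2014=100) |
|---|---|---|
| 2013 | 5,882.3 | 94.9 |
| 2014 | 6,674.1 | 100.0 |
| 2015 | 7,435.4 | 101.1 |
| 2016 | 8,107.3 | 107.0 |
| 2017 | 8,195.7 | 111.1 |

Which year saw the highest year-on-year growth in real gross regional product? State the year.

2014: real = 6674.1/1.000 = 6674.10; growth vs 2013 (6198.42) = 7.67%.
2015: real = 7435.4/1.011 = 7354.50; growth vs 2014 (6674.10) = 10.19%.
2016: real = 8107.3/1.070 = 7576.92; growth vs 2015 (7354.50) = 3.02%.
2017: real = 8195.7/1.111 = 7376.87; growth vs 2016 (7576.92) = -2.64%.

2015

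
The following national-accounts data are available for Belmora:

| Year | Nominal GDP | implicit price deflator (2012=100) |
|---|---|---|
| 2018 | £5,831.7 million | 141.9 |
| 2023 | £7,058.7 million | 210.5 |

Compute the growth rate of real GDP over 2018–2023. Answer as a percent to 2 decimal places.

-18.41%

Deflate each year: 2018 → 5831.7/1.419 = 4109.73; 2023 → 7058.7/2.105 = 3353.30.
So real GDP changed by 3353.30/4109.73 − 1 = -0.1841, i.e. -18.41%.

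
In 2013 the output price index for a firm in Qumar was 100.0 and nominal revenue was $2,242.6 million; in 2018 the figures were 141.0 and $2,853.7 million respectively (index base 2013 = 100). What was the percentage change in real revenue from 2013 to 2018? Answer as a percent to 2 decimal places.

Real revenue 2013 = 2242.6 / 1.000 = 2242.60.
Real revenue 2018 = 2853.7 / 1.410 = 2023.90.
Real growth = 2023.90 / 2242.60 − 1 = -0.0975.

-9.75%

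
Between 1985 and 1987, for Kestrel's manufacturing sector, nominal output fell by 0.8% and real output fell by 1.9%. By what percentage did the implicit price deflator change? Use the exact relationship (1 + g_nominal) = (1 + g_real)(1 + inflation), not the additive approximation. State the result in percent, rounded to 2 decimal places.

(1 + g_nom) = (1 + g_real)(1 + π), so π = 0.9920 / 0.9810 − 1 = 0.01121.

1.12%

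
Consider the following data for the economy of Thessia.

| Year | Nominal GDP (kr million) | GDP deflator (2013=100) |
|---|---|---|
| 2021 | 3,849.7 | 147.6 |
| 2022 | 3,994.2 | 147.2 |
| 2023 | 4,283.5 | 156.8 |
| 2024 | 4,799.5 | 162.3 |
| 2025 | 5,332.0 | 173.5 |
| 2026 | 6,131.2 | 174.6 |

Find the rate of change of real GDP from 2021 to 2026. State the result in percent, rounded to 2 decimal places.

34.64%

Real GDP 2021 = 3849.7/1.476 = 2608.20.
Real GDP 2026 = 6131.2/1.746 = 3511.57.
Change = 3511.57/2608.20 − 1 = 0.3464.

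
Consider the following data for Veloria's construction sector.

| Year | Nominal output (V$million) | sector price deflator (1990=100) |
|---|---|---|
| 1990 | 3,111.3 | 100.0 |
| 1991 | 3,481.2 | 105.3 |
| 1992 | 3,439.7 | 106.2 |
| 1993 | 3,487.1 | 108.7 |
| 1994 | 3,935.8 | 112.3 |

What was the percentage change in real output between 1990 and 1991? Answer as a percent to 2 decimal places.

6.26%

Real output 1990 = 3111.3/1.000 = 3111.30.
Real output 1991 = 3481.2/1.053 = 3305.98.
Change = 3305.98/3111.30 − 1 = 0.0626.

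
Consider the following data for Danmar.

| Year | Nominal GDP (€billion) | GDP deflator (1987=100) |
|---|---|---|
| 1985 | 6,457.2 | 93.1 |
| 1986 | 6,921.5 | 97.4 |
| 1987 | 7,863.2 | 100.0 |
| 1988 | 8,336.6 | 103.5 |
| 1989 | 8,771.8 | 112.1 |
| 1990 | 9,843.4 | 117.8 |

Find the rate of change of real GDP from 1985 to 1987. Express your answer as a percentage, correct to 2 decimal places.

13.37%

Real GDP 1985 = 6457.2/0.931 = 6935.77.
Real GDP 1987 = 7863.2/1.000 = 7863.20.
Change = 7863.20/6935.77 − 1 = 0.1337.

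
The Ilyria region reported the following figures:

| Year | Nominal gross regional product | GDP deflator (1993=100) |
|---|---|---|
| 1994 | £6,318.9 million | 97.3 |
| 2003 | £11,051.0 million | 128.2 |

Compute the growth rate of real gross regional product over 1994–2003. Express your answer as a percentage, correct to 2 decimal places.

Real gross regional product 1994 = 6318.9 / 0.973 = 6494.24.
Real gross regional product 2003 = 11051.0 / 1.282 = 8620.12.
Real growth = 8620.12 / 6494.24 − 1 = 0.3273.

32.73%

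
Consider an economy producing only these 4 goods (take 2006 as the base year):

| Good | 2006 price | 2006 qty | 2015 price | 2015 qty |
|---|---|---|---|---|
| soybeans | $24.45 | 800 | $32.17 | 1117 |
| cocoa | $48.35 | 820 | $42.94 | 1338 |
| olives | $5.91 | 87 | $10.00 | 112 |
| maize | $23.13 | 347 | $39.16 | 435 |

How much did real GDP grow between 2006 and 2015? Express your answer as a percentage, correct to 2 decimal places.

51.63%

Real GDP 2006 = Nominal GDP 2006 = 24.45·800 + 48.35·820 + 5.91·87 + 23.13·347 = 67747.28.
Real GDP 2015 (at 2006 prices) = 24.45·1117 + 48.35·1338 + 5.91·112 + 23.13·435 = 102726.42.
Real growth = 102726.42/67747.28 − 1 = 0.5163.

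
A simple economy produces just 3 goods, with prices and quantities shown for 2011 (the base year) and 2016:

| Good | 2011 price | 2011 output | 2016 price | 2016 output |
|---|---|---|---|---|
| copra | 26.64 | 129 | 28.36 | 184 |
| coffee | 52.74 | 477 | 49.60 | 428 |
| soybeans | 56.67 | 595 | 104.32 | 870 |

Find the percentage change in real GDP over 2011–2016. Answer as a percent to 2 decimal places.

Real GDP 2011 = Nominal GDP 2011 = 26.64·129 + 52.74·477 + 56.67·595 = 62312.19.
Real GDP 2016 (at 2011 prices) = 26.64·184 + 52.74·428 + 56.67·870 = 76777.38.
Real growth = 76777.38/62312.19 − 1 = 0.2321.

23.21%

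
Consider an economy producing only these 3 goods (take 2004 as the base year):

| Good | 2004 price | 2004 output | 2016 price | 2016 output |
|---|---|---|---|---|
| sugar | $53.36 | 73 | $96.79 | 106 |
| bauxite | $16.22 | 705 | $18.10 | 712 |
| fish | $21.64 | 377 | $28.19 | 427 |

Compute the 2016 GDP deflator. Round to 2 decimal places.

133.05

Nominal GDP 2016 = 96.79·106 + 18.10·712 + 28.19·427 = 35184.07.
Real GDP 2016 (at 2004 prices) = 53.36·106 + 16.22·712 + 21.64·427 = 26445.08.
Deflator = Nominal/Real × 100 = 35184.07/26445.08 × 100 = 133.046.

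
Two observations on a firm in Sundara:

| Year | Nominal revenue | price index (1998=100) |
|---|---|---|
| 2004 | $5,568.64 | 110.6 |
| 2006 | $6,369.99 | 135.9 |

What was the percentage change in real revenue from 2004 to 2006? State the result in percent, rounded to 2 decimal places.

-6.91%

Real revenue 2004 = 5568.64 / 1.106 = 5034.94.
Real revenue 2006 = 6369.99 / 1.359 = 4687.26.
Real growth = 4687.26 / 5034.94 − 1 = -0.0691.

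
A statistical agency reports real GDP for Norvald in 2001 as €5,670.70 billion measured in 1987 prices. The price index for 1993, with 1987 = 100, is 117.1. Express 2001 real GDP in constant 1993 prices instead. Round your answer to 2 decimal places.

Real GDP in 1993 prices = Real GDP in 1987 prices × (P_1993/P_1987) = 5670.70 × 1.171 = 6640.39.

€6,640.39 billion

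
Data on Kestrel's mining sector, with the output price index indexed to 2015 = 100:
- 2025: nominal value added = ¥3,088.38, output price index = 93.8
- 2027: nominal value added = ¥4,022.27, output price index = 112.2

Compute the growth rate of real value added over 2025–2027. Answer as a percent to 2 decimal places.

Real value added 2025 = 3088.38 / 0.938 = 3292.52.
Real value added 2027 = 4022.27 / 1.122 = 3584.91.
Real growth = 3584.91 / 3292.52 − 1 = 0.0888.

8.88%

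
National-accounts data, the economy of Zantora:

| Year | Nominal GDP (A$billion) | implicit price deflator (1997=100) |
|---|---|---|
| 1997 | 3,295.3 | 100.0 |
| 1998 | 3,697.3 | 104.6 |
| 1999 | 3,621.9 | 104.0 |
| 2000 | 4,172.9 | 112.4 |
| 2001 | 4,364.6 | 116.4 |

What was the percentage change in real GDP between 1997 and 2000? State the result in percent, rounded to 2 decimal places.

12.66%

Real GDP 1997 = 3295.3/1.000 = 3295.30.
Real GDP 2000 = 4172.9/1.124 = 3712.54.
Change = 3712.54/3295.30 − 1 = 0.1266.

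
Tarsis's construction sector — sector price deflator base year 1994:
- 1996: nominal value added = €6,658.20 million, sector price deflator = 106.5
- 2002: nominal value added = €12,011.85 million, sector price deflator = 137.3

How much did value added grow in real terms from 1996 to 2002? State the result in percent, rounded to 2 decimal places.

Real value added 1996 = 6658.20 / 1.065 = 6251.83.
Real value added 2002 = 12011.85 / 1.373 = 8748.62.
Real growth = 8748.62 / 6251.83 − 1 = 0.3994.

39.94%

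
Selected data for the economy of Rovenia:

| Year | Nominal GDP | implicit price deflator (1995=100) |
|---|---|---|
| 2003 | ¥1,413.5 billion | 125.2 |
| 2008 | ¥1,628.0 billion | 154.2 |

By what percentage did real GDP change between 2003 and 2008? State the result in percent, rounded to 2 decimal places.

-6.49%

Real GDP 2003 = 1413.5 / 1.252 = 1128.99.
Real GDP 2008 = 1628.0 / 1.542 = 1055.77.
Real growth = 1055.77 / 1128.99 − 1 = -0.0649.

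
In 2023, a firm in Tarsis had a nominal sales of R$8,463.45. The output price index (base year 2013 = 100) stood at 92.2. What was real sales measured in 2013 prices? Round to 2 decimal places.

Real sales = Nominal / (output price index/100) = 8463.45 / 0.922 = 9179.45.

R$9,179.45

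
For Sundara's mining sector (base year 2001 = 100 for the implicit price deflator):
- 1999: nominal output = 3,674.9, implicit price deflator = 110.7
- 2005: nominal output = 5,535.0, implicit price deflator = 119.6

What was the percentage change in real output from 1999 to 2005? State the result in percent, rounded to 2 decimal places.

Real output 1999 = 3674.9 / 1.107 = 3319.69.
Real output 2005 = 5535.0 / 1.196 = 4627.93.
Real growth = 4627.93 / 3319.69 − 1 = 0.3941.

39.41%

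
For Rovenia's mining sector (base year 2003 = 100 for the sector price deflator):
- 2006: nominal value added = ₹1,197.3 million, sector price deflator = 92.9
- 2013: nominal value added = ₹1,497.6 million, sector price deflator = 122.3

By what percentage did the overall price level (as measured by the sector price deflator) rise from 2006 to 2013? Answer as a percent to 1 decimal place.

31.6%

Price-level change = 122.3 / 92.9 − 1 = 0.3165.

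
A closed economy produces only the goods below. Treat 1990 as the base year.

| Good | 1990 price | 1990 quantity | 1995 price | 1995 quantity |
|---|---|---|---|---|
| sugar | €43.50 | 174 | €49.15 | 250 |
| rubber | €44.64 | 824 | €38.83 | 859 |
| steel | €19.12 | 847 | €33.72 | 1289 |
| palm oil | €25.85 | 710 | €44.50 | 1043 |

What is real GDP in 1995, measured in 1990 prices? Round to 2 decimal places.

€100827.99

Real GDP 1995 = Σ (p_1990 × q_1995) = 43.50·250 + 44.64·859 + 19.12·1289 + 25.85·1043 = 100827.99.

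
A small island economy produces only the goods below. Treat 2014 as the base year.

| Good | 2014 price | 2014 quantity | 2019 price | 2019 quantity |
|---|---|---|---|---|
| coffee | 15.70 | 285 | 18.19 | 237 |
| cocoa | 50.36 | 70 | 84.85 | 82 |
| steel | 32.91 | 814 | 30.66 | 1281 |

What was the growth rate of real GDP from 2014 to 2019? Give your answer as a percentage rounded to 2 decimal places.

43.75%

Real GDP 2014 = Nominal GDP 2014 = 15.70·285 + 50.36·70 + 32.91·814 = 34788.44.
Real GDP 2019 (at 2014 prices) = 15.70·237 + 50.36·82 + 32.91·1281 = 50008.13.
Real growth = 50008.13/34788.44 − 1 = 0.4375.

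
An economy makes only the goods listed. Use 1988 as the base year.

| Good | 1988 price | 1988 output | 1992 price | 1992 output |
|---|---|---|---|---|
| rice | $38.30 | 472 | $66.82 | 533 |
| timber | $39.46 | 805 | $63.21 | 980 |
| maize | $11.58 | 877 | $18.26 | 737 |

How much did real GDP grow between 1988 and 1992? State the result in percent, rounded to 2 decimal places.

12.70%

Real GDP 1988 = Nominal GDP 1988 = 38.30·472 + 39.46·805 + 11.58·877 = 59998.56.
Real GDP 1992 (at 1988 prices) = 38.30·533 + 39.46·980 + 11.58·737 = 67619.16.
Real growth = 67619.16/59998.56 − 1 = 0.1270.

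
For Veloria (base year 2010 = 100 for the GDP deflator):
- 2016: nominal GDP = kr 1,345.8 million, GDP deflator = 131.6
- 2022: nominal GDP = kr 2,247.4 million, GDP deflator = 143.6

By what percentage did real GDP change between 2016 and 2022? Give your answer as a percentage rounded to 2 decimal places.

Deflate each year: 2016 → 1345.8/1.316 = 1022.64; 2022 → 2247.4/1.436 = 1565.04.
So real GDP changed by 1565.04/1022.64 − 1 = 0.5304, i.e. 53.04%.

53.04%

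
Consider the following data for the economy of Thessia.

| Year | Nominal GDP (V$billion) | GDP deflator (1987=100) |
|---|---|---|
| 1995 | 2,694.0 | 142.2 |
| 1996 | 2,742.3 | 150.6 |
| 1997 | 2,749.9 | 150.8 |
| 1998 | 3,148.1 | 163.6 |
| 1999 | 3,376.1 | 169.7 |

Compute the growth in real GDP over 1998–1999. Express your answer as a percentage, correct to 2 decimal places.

Real GDP 1998 = 3148.1/1.636 = 1924.27.
Real GDP 1999 = 3376.1/1.697 = 1989.45.
Change = 1989.45/1924.27 − 1 = 0.0339.

3.39%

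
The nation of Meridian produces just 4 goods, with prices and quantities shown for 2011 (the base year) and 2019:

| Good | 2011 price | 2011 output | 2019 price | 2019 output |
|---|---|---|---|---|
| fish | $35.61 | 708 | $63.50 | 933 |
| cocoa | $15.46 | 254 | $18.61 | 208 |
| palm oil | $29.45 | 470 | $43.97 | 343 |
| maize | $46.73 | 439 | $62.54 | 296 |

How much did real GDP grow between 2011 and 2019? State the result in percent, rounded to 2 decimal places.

-4.92%

Real GDP 2011 = Nominal GDP 2011 = 35.61·708 + 15.46·254 + 29.45·470 + 46.73·439 = 63494.69.
Real GDP 2019 (at 2011 prices) = 35.61·933 + 15.46·208 + 29.45·343 + 46.73·296 = 60373.24.
Real growth = 60373.24/63494.69 − 1 = -0.0492.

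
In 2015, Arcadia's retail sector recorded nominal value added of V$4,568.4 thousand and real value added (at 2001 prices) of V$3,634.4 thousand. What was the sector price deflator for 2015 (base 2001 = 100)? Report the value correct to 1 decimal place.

125.7

sector price deflator = (Nominal / Real) × 100 = 4568.4 / 3634.4 × 100 = 125.70.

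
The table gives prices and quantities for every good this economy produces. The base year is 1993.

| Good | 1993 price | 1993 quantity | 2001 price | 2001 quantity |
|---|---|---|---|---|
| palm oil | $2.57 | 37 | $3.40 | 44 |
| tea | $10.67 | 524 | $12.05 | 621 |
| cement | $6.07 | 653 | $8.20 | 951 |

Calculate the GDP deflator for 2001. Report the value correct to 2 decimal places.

Nominal GDP 2001 = 3.40·44 + 12.05·621 + 8.20·951 = 15430.85.
Real GDP 2001 (at 1993 prices) = 2.57·44 + 10.67·621 + 6.07·951 = 12511.72.
Deflator = Nominal/Real × 100 = 15430.85/12511.72 × 100 = 123.331.

123.33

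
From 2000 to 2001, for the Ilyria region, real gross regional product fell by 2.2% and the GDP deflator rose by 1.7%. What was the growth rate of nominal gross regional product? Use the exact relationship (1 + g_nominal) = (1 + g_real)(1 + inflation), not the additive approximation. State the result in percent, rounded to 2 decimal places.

(1 + g_nom) = (1 + g_real)(1 + π) = 0.9780 × 1.0170 = 0.99463.

-0.54%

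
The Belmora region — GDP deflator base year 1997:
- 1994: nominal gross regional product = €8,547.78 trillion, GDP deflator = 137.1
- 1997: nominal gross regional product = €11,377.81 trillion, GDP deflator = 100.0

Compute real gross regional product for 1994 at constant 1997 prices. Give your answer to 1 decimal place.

Real gross regional product = Nominal / (GDP deflator/100) = 8547.78 / 1.371 = 6234.70.

€6,234.7 trillion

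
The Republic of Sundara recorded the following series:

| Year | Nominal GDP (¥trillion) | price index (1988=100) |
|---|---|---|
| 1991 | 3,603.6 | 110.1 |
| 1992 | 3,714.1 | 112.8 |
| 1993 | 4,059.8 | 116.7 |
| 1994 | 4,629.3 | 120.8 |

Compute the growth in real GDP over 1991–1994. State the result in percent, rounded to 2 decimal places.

17.08%

Real GDP 1991 = 3603.6/1.101 = 3273.02.
Real GDP 1994 = 4629.3/1.208 = 3832.20.
Change = 3832.20/3273.02 − 1 = 0.1708.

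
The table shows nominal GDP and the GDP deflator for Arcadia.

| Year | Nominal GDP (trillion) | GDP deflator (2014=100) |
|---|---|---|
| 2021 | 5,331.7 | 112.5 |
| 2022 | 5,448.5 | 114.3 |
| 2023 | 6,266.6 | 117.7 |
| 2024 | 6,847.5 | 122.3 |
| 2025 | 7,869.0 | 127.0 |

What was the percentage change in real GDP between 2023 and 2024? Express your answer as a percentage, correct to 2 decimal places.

5.16%

Real GDP 2023 = 6266.6/1.177 = 5324.21.
Real GDP 2024 = 6847.5/1.223 = 5598.94.
Change = 5598.94/5324.21 − 1 = 0.0516.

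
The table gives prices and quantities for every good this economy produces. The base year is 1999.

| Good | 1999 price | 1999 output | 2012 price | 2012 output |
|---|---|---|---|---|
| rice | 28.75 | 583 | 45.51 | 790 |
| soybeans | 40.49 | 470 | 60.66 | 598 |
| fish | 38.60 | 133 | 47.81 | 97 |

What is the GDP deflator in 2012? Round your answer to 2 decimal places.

Nominal GDP 2012 = 45.51·790 + 60.66·598 + 47.81·97 = 76865.15.
Real GDP 2012 (at 1999 prices) = 28.75·790 + 40.49·598 + 38.60·97 = 50669.72.
Deflator = Nominal/Real × 100 = 76865.15/50669.72 × 100 = 151.698.

151.70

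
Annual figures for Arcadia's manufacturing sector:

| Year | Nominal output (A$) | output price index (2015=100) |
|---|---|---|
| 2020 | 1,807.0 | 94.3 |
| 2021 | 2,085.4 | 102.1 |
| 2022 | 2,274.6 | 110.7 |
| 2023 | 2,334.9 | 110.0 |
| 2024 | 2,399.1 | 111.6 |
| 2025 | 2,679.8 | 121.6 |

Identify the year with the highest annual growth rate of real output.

2021

2021: real = 2085.4/1.021 = 2042.51; growth vs 2020 (1916.22) = 6.59%.
2022: real = 2274.6/1.107 = 2054.74; growth vs 2021 (2042.51) = 0.60%.
2023: real = 2334.9/1.100 = 2122.64; growth vs 2022 (2054.74) = 3.30%.
2024: real = 2399.1/1.116 = 2149.73; growth vs 2023 (2122.64) = 1.28%.
2025: real = 2679.8/1.216 = 2203.78; growth vs 2024 (2149.73) = 2.51%.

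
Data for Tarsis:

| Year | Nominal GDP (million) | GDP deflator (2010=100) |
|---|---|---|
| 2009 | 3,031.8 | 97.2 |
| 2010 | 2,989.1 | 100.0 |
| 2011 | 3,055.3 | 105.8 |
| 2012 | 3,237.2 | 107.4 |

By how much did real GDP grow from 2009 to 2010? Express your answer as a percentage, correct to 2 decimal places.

Real GDP 2009 = 3031.8/0.972 = 3119.14.
Real GDP 2010 = 2989.1/1.000 = 2989.10.
Change = 2989.10/3119.14 − 1 = -0.0417.

-4.17%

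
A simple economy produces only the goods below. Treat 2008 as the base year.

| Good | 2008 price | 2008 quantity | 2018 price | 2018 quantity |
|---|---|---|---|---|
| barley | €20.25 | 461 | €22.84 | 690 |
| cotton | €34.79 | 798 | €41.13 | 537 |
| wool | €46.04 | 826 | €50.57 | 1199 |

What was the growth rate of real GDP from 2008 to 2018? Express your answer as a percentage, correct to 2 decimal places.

Real GDP 2008 = Nominal GDP 2008 = 20.25·461 + 34.79·798 + 46.04·826 = 75126.71.
Real GDP 2018 (at 2008 prices) = 20.25·690 + 34.79·537 + 46.04·1199 = 87856.69.
Real growth = 87856.69/75126.71 − 1 = 0.1694.

16.94%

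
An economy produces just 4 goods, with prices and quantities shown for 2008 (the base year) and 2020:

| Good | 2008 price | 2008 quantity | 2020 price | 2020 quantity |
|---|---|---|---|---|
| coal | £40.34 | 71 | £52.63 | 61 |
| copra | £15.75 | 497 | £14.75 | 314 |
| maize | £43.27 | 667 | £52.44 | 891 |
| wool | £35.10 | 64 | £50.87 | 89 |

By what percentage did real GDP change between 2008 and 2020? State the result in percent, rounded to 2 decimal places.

17.43%

Real GDP 2008 = Nominal GDP 2008 = 40.34·71 + 15.75·497 + 43.27·667 + 35.10·64 = 41799.38.
Real GDP 2020 (at 2008 prices) = 40.34·61 + 15.75·314 + 43.27·891 + 35.10·89 = 49083.71.
Real growth = 49083.71/41799.38 − 1 = 0.1743.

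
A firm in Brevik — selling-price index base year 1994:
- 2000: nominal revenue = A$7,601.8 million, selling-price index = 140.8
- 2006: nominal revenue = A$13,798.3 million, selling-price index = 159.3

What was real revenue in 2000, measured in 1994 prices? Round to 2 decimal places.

A$5,399.01 million

Real revenue = Nominal / (selling-price index/100) = 7601.8 / 1.408 = 5399.01.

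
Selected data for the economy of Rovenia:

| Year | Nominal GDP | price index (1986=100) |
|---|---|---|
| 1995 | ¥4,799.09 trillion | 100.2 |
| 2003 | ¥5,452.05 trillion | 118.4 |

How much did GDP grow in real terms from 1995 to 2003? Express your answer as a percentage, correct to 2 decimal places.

Deflate each year: 1995 → 4799.09/1.002 = 4789.51; 2003 → 5452.05/1.184 = 4604.77.
So real GDP changed by 4604.77/4789.51 − 1 = -0.0386, i.e. -3.86%.

-3.86%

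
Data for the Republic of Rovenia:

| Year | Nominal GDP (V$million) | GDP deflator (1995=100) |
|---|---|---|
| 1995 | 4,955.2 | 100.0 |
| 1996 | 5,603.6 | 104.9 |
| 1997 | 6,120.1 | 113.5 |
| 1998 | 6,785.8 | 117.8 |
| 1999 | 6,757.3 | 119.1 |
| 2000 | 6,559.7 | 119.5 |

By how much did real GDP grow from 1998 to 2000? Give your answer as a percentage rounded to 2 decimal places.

Real GDP 1998 = 6785.8/1.178 = 5760.44.
Real GDP 2000 = 6559.7/1.195 = 5489.29.
Change = 5489.29/5760.44 − 1 = -0.0471.

-4.71%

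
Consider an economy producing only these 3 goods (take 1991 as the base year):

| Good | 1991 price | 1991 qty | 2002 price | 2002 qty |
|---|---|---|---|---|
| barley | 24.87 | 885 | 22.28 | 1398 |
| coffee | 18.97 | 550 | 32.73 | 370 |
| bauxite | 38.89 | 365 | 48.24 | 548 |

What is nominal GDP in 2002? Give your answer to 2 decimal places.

69693.06

Nominal GDP 2002 = Σ (p_2002 × q_2002) = 22.28·1398 + 32.73·370 + 48.24·548 = 69693.06.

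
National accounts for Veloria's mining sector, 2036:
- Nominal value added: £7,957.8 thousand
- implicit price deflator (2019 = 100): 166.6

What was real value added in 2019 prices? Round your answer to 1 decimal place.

Real value added = Nominal / (implicit price deflator/100) = 7957.8 / 1.666 = 4776.59.

£4,776.6 thousand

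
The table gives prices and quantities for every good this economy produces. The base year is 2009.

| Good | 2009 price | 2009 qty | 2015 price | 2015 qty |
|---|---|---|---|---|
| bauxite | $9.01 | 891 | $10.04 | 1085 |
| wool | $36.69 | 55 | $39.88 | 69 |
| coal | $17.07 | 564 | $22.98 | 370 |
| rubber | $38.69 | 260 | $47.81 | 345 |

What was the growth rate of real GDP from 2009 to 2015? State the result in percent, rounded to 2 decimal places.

7.53%

Real GDP 2009 = Nominal GDP 2009 = 9.01·891 + 36.69·55 + 17.07·564 + 38.69·260 = 29732.74.
Real GDP 2015 (at 2009 prices) = 9.01·1085 + 36.69·69 + 17.07·370 + 38.69·345 = 31971.41.
Real growth = 31971.41/29732.74 − 1 = 0.0753.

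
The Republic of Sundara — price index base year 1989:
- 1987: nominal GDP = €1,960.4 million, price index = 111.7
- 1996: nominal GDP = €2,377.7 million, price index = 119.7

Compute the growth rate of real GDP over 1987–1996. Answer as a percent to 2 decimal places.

Deflate each year: 1987 → 1960.4/1.117 = 1755.06; 1996 → 2377.7/1.197 = 1986.38.
So real GDP changed by 1986.38/1755.06 − 1 = 0.1318, i.e. 13.18%.

13.18%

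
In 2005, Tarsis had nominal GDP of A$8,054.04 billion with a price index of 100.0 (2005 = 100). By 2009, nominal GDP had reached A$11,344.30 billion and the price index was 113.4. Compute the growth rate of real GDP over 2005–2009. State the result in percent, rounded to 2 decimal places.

Real GDP 2005 = 8054.04 / 1.000 = 8054.04.
Real GDP 2009 = 11344.30 / 1.134 = 10003.79.
Real growth = 10003.79 / 8054.04 − 1 = 0.2421.

24.21%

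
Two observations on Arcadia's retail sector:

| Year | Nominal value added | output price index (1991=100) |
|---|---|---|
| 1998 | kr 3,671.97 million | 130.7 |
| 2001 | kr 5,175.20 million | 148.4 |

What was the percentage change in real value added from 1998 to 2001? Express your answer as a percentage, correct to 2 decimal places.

24.13%

Real value added 1998 = 3671.97 / 1.307 = 2809.46.
Real value added 2001 = 5175.20 / 1.484 = 3487.33.
Real growth = 3487.33 / 2809.46 − 1 = 0.2413.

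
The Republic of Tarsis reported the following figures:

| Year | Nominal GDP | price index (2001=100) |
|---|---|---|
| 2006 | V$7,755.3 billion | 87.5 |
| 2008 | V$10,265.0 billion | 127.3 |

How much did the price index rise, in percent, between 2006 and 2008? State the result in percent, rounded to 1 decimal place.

45.5%

Price-level change = 127.3 / 87.5 − 1 = 0.4549.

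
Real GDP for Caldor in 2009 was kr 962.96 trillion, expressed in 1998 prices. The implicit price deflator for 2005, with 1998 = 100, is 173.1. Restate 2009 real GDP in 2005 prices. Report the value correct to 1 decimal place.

Real GDP in 2005 prices = Real GDP in 1998 prices × (P_2005/P_1998) = 962.96 × 1.731 = 1666.88.

kr 1,666.9 trillion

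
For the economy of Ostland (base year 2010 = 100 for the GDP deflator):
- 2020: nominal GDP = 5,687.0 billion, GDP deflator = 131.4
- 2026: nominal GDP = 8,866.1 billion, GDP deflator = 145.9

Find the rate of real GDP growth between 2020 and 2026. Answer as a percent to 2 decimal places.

Real GDP 2020 = 5687.0 / 1.314 = 4328.01.
Real GDP 2026 = 8866.1 / 1.459 = 6076.83.
Real growth = 6076.83 / 4328.01 − 1 = 0.4041.

40.41%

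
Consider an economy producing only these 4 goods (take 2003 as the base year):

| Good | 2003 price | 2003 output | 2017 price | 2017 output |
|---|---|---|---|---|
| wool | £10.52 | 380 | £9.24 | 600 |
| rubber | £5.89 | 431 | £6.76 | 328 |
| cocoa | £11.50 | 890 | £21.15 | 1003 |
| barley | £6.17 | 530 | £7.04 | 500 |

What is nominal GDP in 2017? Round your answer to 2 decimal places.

£32494.73

Nominal GDP 2017 = Σ (p_2017 × q_2017) = 9.24·600 + 6.76·328 + 21.15·1003 + 7.04·500 = 32494.73.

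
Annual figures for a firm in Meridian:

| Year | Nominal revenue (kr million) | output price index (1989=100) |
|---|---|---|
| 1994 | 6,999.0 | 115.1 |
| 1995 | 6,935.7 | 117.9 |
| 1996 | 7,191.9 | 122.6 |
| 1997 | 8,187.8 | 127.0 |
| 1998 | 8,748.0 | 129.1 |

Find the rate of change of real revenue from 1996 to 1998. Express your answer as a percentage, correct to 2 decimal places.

Real revenue 1996 = 7191.9/1.226 = 5866.15.
Real revenue 1998 = 8748.0/1.291 = 6776.14.
Change = 6776.14/5866.15 − 1 = 0.1551.

15.51%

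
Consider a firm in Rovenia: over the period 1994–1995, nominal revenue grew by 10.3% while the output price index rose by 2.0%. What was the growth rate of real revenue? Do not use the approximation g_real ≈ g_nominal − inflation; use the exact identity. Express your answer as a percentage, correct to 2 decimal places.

8.14%

(1 + g_nom) = (1 + g_real)(1 + π), so g_real = 1.1030 / 1.0200 − 1 = 0.08137.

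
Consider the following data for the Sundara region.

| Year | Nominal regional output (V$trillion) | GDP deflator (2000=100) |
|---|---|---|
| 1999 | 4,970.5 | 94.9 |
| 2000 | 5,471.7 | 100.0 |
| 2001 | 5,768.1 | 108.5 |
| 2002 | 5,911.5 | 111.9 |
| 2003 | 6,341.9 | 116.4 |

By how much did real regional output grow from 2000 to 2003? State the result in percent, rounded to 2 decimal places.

Real regional output 2000 = 5471.7/1.000 = 5471.70.
Real regional output 2003 = 6341.9/1.164 = 5448.37.
Change = 5448.37/5471.70 − 1 = -0.0043.

-0.43%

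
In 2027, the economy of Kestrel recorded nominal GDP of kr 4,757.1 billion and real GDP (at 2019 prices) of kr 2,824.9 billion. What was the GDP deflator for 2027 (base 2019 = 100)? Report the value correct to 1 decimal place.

GDP deflator = (Nominal / Real) × 100 = 4757.1 / 2824.9 × 100 = 168.40.

168.4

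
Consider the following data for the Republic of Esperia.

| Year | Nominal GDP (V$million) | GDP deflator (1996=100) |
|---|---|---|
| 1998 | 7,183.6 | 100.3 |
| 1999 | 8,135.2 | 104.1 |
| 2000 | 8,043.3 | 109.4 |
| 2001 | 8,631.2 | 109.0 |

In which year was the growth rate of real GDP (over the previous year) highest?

1999: real = 8135.2/1.041 = 7814.79; growth vs 1998 (7162.11) = 9.11%.
2000: real = 8043.3/1.094 = 7352.19; growth vs 1999 (7814.79) = -5.92%.
2001: real = 8631.2/1.090 = 7918.53; growth vs 2000 (7352.19) = 7.70%.

1999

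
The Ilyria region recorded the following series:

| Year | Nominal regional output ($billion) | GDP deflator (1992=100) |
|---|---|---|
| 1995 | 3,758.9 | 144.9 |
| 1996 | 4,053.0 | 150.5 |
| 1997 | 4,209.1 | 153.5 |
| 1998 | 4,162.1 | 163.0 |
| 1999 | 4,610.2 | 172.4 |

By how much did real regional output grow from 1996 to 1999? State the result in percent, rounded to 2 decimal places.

Real regional output 1996 = 4053.0/1.505 = 2693.02.
Real regional output 1999 = 4610.2/1.724 = 2674.13.
Change = 2674.13/2693.02 − 1 = -0.0070.

-0.70%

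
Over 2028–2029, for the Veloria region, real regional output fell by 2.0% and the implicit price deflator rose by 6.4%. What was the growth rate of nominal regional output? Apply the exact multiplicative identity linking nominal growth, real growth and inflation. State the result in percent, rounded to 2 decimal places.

4.27%

(1 + g_nom) = (1 + g_real)(1 + π) = 0.9800 × 1.0640 = 1.04272.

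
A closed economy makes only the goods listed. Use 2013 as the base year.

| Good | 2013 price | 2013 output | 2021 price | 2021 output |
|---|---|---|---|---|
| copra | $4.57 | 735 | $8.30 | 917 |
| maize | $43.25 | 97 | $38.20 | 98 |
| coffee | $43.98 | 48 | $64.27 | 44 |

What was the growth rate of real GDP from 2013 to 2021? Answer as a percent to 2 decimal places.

Real GDP 2013 = Nominal GDP 2013 = 4.57·735 + 43.25·97 + 43.98·48 = 9665.24.
Real GDP 2021 (at 2013 prices) = 4.57·917 + 43.25·98 + 43.98·44 = 10364.31.
Real growth = 10364.31/9665.24 − 1 = 0.0723.

7.23%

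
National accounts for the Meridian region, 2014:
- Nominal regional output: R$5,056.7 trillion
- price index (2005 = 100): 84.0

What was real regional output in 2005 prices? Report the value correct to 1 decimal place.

Real regional output = Nominal / (price index/100) = 5056.7 / 0.840 = 6019.88.

R$6,019.9 trillion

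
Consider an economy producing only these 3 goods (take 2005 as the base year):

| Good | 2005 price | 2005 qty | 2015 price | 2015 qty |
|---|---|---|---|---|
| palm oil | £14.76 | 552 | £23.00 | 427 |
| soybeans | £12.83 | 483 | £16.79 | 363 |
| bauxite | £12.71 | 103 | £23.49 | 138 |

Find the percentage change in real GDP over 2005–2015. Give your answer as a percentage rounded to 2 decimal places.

-18.78%

Real GDP 2005 = Nominal GDP 2005 = 14.76·552 + 12.83·483 + 12.71·103 = 15653.54.
Real GDP 2015 (at 2005 prices) = 14.76·427 + 12.83·363 + 12.71·138 = 12713.79.
Real growth = 12713.79/15653.54 − 1 = -0.1878.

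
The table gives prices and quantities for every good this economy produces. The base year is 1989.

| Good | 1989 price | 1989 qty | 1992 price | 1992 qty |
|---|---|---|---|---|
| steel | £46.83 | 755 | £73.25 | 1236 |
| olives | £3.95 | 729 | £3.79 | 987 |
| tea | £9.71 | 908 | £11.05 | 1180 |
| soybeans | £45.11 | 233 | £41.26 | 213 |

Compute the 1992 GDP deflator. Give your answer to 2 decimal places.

Nominal GDP 1992 = 73.25·1236 + 3.79·987 + 11.05·1180 + 41.26·213 = 116105.11.
Real GDP 1992 (at 1989 prices) = 46.83·1236 + 3.95·987 + 9.71·1180 + 45.11·213 = 82846.76.
Deflator = Nominal/Real × 100 = 116105.11/82846.76 × 100 = 140.144.

140.14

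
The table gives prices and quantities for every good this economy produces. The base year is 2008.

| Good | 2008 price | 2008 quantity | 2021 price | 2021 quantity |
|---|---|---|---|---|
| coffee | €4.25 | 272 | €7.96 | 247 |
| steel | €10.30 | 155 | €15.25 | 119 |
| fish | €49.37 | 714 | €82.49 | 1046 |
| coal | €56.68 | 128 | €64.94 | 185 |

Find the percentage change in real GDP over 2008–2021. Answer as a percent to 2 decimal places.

Real GDP 2008 = Nominal GDP 2008 = 4.25·272 + 10.30·155 + 49.37·714 + 56.68·128 = 45257.72.
Real GDP 2021 (at 2008 prices) = 4.25·247 + 10.30·119 + 49.37·1046 + 56.68·185 = 64402.27.
Real growth = 64402.27/45257.72 − 1 = 0.4230.

42.30%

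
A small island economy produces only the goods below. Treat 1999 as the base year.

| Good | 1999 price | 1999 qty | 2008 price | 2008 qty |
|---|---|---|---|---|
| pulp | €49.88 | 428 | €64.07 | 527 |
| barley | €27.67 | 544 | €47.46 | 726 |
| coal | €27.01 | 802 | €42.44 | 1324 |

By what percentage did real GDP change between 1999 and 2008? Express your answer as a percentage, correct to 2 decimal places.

41.46%

Real GDP 1999 = Nominal GDP 1999 = 49.88·428 + 27.67·544 + 27.01·802 = 58063.14.
Real GDP 2008 (at 1999 prices) = 49.88·527 + 27.67·726 + 27.01·1324 = 82136.42.
Real growth = 82136.42/58063.14 − 1 = 0.4146.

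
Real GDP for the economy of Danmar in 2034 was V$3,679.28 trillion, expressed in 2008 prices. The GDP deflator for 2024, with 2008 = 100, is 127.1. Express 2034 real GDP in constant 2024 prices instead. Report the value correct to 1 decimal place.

V$4,676.4 trillion

Real GDP in 2024 prices = Real GDP in 2008 prices × (P_2024/P_2008) = 3679.28 × 1.271 = 4676.36.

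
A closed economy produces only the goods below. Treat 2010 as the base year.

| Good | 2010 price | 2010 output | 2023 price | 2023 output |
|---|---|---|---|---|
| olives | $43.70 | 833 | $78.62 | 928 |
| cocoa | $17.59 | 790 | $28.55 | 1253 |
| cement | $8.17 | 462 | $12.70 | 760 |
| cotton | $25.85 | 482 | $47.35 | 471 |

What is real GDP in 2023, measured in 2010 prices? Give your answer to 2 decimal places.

$80978.42

Real GDP 2023 = Σ (p_2010 × q_2023) = 43.70·928 + 17.59·1253 + 8.17·760 + 25.85·471 = 80978.42.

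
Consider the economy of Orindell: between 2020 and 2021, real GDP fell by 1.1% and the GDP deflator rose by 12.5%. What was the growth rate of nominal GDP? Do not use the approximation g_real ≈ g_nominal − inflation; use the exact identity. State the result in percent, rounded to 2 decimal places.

(1 + g_nom) = (1 + g_real)(1 + π) = 0.9890 × 1.1250 = 1.11263.

11.26%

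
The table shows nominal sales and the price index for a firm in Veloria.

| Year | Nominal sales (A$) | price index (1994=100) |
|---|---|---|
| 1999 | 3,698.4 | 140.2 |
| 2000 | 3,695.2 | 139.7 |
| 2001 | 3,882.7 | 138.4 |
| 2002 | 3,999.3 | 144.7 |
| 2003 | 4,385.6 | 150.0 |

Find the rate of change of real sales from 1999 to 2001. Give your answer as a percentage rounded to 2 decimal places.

6.35%

Real sales 1999 = 3698.4/1.402 = 2637.95.
Real sales 2001 = 3882.7/1.384 = 2805.42.
Change = 2805.42/2637.95 − 1 = 0.0635.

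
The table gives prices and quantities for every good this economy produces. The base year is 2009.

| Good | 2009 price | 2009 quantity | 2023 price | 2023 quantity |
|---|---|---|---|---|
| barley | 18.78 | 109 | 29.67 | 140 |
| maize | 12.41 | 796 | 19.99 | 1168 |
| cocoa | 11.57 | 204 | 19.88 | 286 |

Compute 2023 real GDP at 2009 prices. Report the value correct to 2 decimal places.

Real GDP 2023 = Σ (p_2009 × q_2023) = 18.78·140 + 12.41·1168 + 11.57·286 = 20433.10.

20433.10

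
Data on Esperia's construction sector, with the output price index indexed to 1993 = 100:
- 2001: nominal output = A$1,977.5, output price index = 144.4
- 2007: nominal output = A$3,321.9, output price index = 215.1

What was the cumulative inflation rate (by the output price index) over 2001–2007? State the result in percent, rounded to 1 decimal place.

49.0%

Price-level change = 215.1 / 144.4 − 1 = 0.4896.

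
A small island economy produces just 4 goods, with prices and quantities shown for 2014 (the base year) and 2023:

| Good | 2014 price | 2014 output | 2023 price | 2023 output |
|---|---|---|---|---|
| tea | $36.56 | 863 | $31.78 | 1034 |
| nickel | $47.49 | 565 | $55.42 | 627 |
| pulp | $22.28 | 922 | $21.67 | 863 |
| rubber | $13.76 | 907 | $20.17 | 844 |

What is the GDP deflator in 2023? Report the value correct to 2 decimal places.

104.99

Nominal GDP 2023 = 31.78·1034 + 55.42·627 + 21.67·863 + 20.17·844 = 103333.55.
Real GDP 2023 (at 2014 prices) = 36.56·1034 + 47.49·627 + 22.28·863 + 13.76·844 = 98420.35.
Deflator = Nominal/Real × 100 = 103333.55/98420.35 × 100 = 104.992.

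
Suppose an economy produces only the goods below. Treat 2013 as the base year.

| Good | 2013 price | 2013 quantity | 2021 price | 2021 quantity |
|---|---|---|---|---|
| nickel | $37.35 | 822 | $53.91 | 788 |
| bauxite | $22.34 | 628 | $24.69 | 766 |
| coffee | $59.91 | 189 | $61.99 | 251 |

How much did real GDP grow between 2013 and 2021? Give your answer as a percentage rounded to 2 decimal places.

Real GDP 2013 = Nominal GDP 2013 = 37.35·822 + 22.34·628 + 59.91·189 = 56054.21.
Real GDP 2021 (at 2013 prices) = 37.35·788 + 22.34·766 + 59.91·251 = 61581.65.
Real growth = 61581.65/56054.21 − 1 = 0.0986.

9.86%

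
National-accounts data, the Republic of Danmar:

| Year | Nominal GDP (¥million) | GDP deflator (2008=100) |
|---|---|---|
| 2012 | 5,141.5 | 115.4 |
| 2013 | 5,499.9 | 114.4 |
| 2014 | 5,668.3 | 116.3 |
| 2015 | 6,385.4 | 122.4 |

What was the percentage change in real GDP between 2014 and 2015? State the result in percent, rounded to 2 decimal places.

Real GDP 2014 = 5668.3/1.163 = 4873.86.
Real GDP 2015 = 6385.4/1.224 = 5216.83.
Change = 5216.83/4873.86 − 1 = 0.0704.

7.04%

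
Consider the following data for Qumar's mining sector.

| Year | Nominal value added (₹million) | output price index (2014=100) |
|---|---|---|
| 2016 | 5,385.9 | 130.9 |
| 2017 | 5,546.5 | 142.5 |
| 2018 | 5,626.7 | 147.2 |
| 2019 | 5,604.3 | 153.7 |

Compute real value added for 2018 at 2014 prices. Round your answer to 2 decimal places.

Real value added 2018 = 5626.7 / 1.472 = 3822.49.

₹3,822.49 million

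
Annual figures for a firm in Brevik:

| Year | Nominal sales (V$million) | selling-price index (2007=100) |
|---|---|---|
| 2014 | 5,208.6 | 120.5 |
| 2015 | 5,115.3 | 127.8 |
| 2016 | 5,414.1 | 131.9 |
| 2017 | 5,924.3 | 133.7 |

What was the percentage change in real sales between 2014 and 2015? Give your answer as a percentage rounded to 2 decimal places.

-7.40%

Real sales 2014 = 5208.6/1.205 = 4322.49.
Real sales 2015 = 5115.3/1.278 = 4002.58.
Change = 4002.58/4322.49 − 1 = -0.0740.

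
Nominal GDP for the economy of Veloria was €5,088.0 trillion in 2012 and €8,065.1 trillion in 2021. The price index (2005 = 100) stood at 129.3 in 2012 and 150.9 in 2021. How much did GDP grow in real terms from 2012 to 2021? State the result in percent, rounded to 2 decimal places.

35.82%

Real GDP 2012 = 5088.0 / 1.293 = 3935.03.
Real GDP 2021 = 8065.1 / 1.509 = 5344.67.
Real growth = 5344.67 / 3935.03 − 1 = 0.3582.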